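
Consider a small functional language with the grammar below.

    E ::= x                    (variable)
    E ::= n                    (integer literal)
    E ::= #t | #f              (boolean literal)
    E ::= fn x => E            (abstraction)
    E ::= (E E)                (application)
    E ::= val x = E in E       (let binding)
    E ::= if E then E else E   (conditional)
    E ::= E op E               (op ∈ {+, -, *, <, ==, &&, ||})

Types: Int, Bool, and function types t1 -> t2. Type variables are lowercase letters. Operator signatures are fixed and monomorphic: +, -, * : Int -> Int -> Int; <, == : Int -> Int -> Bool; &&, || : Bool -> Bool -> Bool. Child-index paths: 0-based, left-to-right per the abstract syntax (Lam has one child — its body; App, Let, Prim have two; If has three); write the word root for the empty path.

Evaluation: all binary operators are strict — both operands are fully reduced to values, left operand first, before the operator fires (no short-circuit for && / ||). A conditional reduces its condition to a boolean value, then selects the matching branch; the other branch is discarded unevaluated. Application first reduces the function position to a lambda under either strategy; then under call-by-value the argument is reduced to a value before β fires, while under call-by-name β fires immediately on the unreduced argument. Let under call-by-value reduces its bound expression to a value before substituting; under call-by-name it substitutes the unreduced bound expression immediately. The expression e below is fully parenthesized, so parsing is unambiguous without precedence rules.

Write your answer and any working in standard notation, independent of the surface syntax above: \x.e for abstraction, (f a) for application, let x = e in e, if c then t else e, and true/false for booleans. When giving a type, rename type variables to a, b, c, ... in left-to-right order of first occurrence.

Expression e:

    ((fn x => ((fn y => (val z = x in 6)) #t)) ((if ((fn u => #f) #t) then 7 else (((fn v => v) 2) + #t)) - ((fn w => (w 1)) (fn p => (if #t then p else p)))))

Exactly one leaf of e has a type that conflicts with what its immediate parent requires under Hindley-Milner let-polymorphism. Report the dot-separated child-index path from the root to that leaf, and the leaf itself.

Answer: 1.0.2.1 : true

Derivation:
x : a
let z : a
\y._ : b -> Int
  unify b -> Int ~ Bool -> c
  unify b ~ Bool
  unify Int ~ c
_ _ : Int
\x._ : a -> Int
\u._ : d -> Bool
  unify d -> Bool ~ Bool -> e
  unify d ~ Bool
  unify Bool ~ e
_ _ : Bool
  unify Bool ~ Bool
v : f
\v._ : f -> f
  unify f -> f ~ Int -> g
  unify f ~ Int
  unify Int ~ g
_ _ : Int
  unify Int ~ Int
  unify Bool ~ Int
  FAIL: mismatch Bool ~ Int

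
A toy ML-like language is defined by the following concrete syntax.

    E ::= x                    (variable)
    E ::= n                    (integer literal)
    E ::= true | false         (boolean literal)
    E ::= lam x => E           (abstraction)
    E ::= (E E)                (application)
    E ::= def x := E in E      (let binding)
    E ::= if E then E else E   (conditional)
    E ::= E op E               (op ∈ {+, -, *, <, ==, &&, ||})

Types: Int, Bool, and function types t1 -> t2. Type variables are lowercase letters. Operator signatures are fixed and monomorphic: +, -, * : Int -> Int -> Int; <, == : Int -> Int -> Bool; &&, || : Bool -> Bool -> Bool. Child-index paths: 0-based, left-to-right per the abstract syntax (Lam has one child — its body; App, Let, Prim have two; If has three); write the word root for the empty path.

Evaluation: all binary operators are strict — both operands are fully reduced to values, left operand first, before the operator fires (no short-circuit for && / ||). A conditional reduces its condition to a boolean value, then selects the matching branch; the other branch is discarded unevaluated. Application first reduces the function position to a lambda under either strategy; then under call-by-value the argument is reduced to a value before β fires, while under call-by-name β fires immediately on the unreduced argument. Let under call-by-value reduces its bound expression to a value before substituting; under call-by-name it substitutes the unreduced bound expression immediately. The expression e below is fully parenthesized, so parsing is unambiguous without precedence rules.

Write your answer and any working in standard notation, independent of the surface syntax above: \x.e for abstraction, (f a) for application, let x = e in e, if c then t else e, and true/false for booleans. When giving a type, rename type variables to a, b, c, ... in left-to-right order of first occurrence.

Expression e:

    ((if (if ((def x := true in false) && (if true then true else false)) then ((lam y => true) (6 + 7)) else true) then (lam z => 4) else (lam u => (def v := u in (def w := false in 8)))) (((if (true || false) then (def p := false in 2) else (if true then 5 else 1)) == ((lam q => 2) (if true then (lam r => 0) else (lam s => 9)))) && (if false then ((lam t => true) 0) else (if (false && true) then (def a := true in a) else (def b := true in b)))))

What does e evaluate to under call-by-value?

Working:
step 0: ((if (if ((let x = true in false) && (if true then true else false)) then ((\y.true) (6 + 7)) else true) then (\z.4) else (\u.(let v = u in (let w = false in 8)))) (((if (true || false) then (let p = false in 2) else (if true then 5 else 1)) == ((\q.2) (if true then (\r.0) else (\s.9)))) && (if false then ((\t.true) 0) else (if (false && true) then (let a = true in a) else (let b = true in b)))))
step 1: [let@0.0.0.0] ((if (if (false && (if true then true else false)) then ((\y.true) (6 + 7)) else true) then (\z.4) else (\u.(let v = u in (let w = false in 8)))) (((if (true || false) then (let p = false in 2) else (if true then 5 else 1)) == ((\q.2) (if true then (\r.0) else (\s.9)))) && (if false then ((\t.true) 0) else (if (false && true) then (let a = true in a) else (let b = true in b)))))
step 2: [if@0.0.0.1] ((if (if (false && true) then ((\y.true) (6 + 7)) else true) then (\z.4) else (\u.(let v = u in (let w = false in 8)))) (((if (true || false) then (let p = false in 2) else (if true then 5 else 1)) == ((\q.2) (if true then (\r.0) else (\s.9)))) && (if false then ((\t.true) 0) else (if (false && true) then (let a = true in a) else (let b = true in b)))))
step 3: [delta@0.0.0] ((if (if false then ((\y.true) (6 + 7)) else true) then (\z.4) else (\u.(let v = u in (let w = false in 8)))) (((if (true || false) then (let p = false in 2) else (if true then 5 else 1)) == ((\q.2) (if true then (\r.0) else (\s.9)))) && (if false then ((\t.true) 0) else (if (false && true) then (let a = true in a) else (let b = true in b)))))
step 4: [if@0.0] ((if true then (\z.4) else (\u.(let v = u in (let w = false in 8)))) (((if (true || false) then (let p = false in 2) else (if true then 5 else 1)) == ((\q.2) (if true then (\r.0) else (\s.9)))) && (if false then ((\t.true) 0) else (if (false && true) then (let a = true in a) else (let b = true in b)))))
step 5: [if@0] ((\z.4) (((if (true || false) then (let p = false in 2) else (if true then 5 else 1)) == ((\q.2) (if true then (\r.0) else (\s.9)))) && (if false then ((\t.true) 0) else (if (false && true) then (let a = true in a) else (let b = true in b)))))
step 6: [delta@1.0.0.0] ((\z.4) (((if true then (let p = false in 2) else (if true then 5 else 1)) == ((\q.2) (if true then (\r.0) else (\s.9)))) && (if false then ((\t.true) 0) else (if (false && true) then (let a = true in a) else (let b = true in b)))))
step 7: [if@1.0.0] ((\z.4) (((let p = false in 2) == ((\q.2) (if true then (\r.0) else (\s.9)))) && (if false then ((\t.true) 0) else (if (false && true) then (let a = true in a) else (let b = true in b)))))
step 8: [let@1.0.0] ((\z.4) ((2 == ((\q.2) (if true then (\r.0) else (\s.9)))) && (if false then ((\t.true) 0) else (if (false && true) then (let a = true in a) else (let b = true in b)))))
step 9: [if@1.0.1.1] ((\z.4) ((2 == ((\q.2) (\r.0))) && (if false then ((\t.true) 0) else (if (false && true) then (let a = true in a) else (let b = true in b)))))
step 10: [beta@1.0.1] ((\z.4) ((2 == 2) && (if false then ((\t.true) 0) else (if (false && true) then (let a = true in a) else (let b = true in b)))))
step 11: [delta@1.0] ((\z.4) (true && (if false then ((\t.true) 0) else (if (false && true) then (let a = true in a) else (let b = true in b)))))
step 12: [if@1.1] ((\z.4) (true && (if (false && true) then (let a = true in a) else (let b = true in b))))
step 13: [delta@1.1.0] ((\z.4) (true && (if false then (let a = true in a) else (let b = true in b))))
step 14: [if@1.1] ((\z.4) (true && (let b = true in b)))
step 15: [let@1.1] ((\z.4) (true && true))
step 16: [delta@1] ((\z.4) true)
step 17: [beta@root] 4

Answer: 4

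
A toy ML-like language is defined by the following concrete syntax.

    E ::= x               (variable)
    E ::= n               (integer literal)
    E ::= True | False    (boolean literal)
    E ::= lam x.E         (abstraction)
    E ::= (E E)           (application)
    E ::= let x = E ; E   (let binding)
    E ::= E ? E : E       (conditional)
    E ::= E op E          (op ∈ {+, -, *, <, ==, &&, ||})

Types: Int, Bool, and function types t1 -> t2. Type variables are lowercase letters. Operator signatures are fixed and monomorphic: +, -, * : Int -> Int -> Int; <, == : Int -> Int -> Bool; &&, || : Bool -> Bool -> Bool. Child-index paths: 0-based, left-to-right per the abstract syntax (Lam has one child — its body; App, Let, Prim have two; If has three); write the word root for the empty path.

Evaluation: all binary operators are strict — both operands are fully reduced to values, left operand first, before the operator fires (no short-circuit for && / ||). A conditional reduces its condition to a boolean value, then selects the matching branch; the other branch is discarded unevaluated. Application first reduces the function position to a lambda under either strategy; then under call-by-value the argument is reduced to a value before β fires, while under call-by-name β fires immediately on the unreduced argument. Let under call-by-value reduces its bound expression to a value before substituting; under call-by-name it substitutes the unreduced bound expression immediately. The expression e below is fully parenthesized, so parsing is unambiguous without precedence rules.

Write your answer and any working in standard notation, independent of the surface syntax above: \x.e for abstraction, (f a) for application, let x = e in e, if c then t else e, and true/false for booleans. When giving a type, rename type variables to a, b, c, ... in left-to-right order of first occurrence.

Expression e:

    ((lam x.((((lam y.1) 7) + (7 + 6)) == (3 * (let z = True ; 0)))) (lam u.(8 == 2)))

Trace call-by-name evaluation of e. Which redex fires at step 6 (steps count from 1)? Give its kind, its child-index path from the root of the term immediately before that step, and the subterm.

Answer: delta at 1 : (3 * 0)

Working:
step 0: ((\x.((((\y.1) 7) + (7 + 6)) == (3 * (let z = true in 0)))) (\u.(8 == 2)))
step 1: [beta@root] ((((\y.1) 7) + (7 + 6)) == (3 * (let z = true in 0)))
step 2: [beta@0.0] ((1 + (7 + 6)) == (3 * (let z = true in 0)))
step 3: [delta@0.1] ((1 + 13) == (3 * (let z = true in 0)))
step 4: [delta@0] (14 == (3 * (let z = true in 0)))
step 5: [let@1.1] (14 == (3 * 0))
step 6: [delta@1] (14 == 0)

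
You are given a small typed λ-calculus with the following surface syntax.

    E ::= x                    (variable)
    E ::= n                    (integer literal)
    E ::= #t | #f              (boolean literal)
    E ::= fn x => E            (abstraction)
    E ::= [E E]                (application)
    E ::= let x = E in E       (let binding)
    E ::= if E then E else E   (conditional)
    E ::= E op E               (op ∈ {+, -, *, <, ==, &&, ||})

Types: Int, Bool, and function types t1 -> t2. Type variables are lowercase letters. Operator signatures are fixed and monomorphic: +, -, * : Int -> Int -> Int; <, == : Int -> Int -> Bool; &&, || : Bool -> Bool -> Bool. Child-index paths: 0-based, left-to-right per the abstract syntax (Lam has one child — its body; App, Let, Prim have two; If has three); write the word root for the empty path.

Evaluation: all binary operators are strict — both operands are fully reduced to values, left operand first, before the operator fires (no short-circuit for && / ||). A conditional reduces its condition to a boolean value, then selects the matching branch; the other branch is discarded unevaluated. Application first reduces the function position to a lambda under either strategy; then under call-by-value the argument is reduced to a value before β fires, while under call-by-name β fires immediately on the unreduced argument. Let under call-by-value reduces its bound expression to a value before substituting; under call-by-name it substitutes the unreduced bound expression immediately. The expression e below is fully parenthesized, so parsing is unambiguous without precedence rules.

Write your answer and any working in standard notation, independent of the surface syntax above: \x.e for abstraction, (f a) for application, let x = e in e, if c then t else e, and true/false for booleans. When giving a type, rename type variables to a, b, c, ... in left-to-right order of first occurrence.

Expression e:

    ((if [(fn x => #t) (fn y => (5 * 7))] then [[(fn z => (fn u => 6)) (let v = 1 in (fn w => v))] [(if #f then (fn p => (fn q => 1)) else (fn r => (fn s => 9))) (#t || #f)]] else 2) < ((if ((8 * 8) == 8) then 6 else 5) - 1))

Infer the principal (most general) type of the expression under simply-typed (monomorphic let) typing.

Answer: Bool

Trace:
\x._ : a -> Bool
  unify Int ~ Int
  unify Int ~ Int
\y._ : b -> Int
  unify a -> Bool ~ (b -> Int) -> c
  unify a ~ b -> Int
  unify Bool ~ c
_ _ : Bool
  unify Bool ~ Bool
\u._ : e -> Int
\z._ : d -> e -> Int
let v : Int
v : Int
\w._ : f -> Int
  unify d -> e -> Int ~ (f -> Int) -> g
  unify d ~ f -> Int
  unify e -> Int ~ g
_ _ : e -> Int
  unify Bool ~ Bool
\q._ : i -> Int
\p._ : h -> i -> Int
\s._ : k -> Int
\r._ : j -> k -> Int
  unify h -> i -> Int ~ j -> k -> Int
  unify h ~ j
  unify i -> Int ~ k -> Int
  unify i ~ k
  unify Int ~ Int
  unify Bool ~ Bool
  unify Bool ~ Bool
  unify j -> k -> Int ~ Bool -> l
  unify j ~ Bool
  unify k -> Int ~ l
_ _ : k -> Int
  unify e -> Int ~ (k -> Int) -> m
  unify e ~ k -> Int
  unify Int ~ m
_ _ : Int
  unify Int ~ Int
  unify Int ~ Int
  unify Int ~ Int
  unify Int ~ Int
  unify Int ~ Int
  unify Int ~ Int
  unify Bool ~ Bool
  unify Int ~ Int
  unify Int ~ Int
  unify Int ~ Int
  unify Int ~ Int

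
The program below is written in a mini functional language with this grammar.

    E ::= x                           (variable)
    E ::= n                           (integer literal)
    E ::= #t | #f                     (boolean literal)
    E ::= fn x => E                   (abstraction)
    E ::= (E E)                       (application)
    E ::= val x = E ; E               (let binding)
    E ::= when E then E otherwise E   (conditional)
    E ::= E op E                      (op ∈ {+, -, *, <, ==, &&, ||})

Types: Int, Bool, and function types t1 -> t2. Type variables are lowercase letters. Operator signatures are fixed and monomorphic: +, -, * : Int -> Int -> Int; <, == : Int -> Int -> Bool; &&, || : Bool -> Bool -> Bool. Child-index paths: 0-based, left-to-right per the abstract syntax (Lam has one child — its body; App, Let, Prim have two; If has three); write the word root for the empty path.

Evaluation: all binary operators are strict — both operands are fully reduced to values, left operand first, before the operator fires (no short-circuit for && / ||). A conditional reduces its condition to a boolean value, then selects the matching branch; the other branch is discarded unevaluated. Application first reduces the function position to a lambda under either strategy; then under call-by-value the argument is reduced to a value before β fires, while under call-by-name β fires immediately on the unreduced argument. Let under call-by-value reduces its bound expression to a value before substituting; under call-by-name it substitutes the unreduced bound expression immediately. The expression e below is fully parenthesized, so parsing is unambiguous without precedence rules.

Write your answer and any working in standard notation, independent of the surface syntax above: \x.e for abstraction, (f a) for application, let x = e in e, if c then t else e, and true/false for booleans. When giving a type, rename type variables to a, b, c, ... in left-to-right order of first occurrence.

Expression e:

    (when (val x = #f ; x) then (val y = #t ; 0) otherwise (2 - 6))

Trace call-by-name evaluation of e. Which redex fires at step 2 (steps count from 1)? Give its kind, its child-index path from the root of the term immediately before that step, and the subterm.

Working:
step 0: (if (let x = false in x) then (let y = true in 0) else (2 - 6))
step 1: [let@0] (if false then (let y = true in 0) else (2 - 6))
step 2: [if@root] (2 - 6)

Answer: if at root : (if false then (let y = true in 0) else (2 - 6))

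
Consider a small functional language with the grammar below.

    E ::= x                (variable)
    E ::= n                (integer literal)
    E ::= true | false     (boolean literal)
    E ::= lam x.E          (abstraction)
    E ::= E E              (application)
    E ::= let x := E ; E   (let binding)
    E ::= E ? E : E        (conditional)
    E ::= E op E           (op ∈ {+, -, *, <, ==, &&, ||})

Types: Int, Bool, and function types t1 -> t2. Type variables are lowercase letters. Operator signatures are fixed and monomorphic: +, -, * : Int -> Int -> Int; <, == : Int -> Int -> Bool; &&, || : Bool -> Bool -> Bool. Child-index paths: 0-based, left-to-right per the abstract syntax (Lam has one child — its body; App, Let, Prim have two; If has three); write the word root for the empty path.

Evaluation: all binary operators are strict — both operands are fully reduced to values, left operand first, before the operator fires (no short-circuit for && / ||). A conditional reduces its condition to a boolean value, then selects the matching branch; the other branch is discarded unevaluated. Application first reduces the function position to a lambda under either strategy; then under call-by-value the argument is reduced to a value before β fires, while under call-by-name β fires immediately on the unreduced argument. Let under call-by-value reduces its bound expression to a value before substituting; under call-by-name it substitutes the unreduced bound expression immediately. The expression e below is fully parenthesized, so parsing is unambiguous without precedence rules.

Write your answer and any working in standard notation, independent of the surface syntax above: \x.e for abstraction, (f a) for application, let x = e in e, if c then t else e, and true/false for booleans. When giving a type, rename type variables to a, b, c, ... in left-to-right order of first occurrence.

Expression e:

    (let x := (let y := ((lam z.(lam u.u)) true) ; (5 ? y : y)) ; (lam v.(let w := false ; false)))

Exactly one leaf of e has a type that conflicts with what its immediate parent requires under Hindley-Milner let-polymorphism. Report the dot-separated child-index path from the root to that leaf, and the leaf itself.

Working:
u : b
\u._ : b -> b
\z._ : a -> b -> b
  unify a -> b -> b ~ Bool -> c
  unify a ~ Bool
  unify b -> b ~ c
_ _ : b -> b
let y : forall. b -> b
  unify Int ~ Bool
  FAIL: mismatch Int ~ Bool

Answer: 0.1.0 : 5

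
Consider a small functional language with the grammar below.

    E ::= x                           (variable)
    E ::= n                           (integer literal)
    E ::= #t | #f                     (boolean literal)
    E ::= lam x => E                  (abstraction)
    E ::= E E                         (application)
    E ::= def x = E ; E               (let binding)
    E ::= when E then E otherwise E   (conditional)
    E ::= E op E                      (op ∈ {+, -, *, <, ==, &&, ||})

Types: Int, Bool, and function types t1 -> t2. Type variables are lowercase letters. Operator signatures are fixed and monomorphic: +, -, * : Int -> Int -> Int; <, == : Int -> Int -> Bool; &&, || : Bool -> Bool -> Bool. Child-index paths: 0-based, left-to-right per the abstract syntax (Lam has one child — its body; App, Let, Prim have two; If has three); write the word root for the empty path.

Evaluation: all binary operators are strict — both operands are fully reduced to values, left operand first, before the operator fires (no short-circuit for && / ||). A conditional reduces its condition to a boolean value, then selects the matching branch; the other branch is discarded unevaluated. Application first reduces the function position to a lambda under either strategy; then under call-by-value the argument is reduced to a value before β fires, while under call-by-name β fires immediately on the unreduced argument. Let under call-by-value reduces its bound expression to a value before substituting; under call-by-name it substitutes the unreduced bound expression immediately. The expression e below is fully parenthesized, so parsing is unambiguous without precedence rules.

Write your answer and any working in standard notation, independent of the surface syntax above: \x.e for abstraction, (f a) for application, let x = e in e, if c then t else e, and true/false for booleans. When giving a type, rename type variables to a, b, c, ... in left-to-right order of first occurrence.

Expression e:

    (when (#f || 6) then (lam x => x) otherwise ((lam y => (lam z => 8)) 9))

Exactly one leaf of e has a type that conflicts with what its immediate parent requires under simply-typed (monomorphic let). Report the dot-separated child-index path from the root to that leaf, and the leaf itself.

Answer: 0.1 : 6

Derivation:
  unify Bool ~ Bool
  unify Int ~ Bool
  FAIL: mismatch Int ~ Bool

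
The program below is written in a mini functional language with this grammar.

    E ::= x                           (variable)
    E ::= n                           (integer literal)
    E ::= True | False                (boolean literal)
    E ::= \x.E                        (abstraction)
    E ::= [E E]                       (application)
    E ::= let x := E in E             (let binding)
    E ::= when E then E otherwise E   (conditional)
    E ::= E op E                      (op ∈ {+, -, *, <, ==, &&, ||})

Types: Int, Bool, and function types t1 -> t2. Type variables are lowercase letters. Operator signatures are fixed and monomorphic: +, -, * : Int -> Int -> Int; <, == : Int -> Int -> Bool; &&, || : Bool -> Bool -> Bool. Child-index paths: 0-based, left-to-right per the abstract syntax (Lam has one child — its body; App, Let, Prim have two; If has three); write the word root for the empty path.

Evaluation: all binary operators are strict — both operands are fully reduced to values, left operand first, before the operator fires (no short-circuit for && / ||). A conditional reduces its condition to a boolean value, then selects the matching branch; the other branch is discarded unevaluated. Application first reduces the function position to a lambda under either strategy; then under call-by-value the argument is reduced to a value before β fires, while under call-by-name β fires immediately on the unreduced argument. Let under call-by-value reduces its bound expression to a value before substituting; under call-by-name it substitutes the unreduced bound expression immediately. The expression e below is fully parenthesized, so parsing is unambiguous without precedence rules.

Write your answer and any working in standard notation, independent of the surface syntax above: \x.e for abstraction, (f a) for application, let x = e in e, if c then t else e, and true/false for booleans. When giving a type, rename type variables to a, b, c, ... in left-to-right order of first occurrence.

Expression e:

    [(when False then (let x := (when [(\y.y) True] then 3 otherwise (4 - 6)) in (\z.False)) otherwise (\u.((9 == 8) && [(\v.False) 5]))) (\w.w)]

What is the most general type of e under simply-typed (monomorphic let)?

Working:
  unify Bool ~ Bool
y : a
\y._ : a -> a
  unify a -> a ~ Bool -> b
  unify a ~ Bool
  unify Bool ~ b
_ _ : Bool
  unify Bool ~ Bool
  unify Int ~ Int
  unify Int ~ Int
  unify Int ~ Int
let x : Int
\z._ : c -> Bool
  unify Int ~ Int
  unify Int ~ Int
  unify Bool ~ Bool
\v._ : e -> Bool
  unify e -> Bool ~ Int -> f
  unify e ~ Int
  unify Bool ~ f
_ _ : Bool
  unify Bool ~ Bool
\u._ : d -> Bool
  unify c -> Bool ~ d -> Bool
  unify c ~ d
  unify Bool ~ Bool
w : g
\w._ : g -> g
  unify d -> Bool ~ (g -> g) -> h
  unify d ~ g -> g
  unify Bool ~ h
_ _ : Bool

Answer: Bool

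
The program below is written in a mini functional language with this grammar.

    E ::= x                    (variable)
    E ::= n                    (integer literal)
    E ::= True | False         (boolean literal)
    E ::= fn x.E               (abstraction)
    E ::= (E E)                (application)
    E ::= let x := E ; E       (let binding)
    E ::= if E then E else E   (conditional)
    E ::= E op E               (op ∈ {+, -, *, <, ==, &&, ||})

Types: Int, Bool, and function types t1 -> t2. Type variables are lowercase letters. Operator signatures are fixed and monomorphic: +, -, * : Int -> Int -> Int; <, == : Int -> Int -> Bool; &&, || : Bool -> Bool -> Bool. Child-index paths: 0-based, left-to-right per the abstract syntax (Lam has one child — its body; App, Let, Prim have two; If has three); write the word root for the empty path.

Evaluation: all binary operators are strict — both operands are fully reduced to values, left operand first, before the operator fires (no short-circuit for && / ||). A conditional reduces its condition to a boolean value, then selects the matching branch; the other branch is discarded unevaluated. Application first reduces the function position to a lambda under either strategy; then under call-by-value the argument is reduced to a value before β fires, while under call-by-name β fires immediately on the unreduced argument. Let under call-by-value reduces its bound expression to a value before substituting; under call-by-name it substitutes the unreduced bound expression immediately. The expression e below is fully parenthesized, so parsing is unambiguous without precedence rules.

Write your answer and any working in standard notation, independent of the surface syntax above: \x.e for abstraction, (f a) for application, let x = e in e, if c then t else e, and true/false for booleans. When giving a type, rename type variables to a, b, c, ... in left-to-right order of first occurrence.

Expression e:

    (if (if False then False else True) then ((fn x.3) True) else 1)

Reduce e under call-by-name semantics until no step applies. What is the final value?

Trace:
step 0: (if (if false then false else true) then ((\x.3) true) else 1)
step 1: [if@0] (if true then ((\x.3) true) else 1)
step 2: [if@root] ((\x.3) true)
step 3: [beta@root] 3

Answer: 3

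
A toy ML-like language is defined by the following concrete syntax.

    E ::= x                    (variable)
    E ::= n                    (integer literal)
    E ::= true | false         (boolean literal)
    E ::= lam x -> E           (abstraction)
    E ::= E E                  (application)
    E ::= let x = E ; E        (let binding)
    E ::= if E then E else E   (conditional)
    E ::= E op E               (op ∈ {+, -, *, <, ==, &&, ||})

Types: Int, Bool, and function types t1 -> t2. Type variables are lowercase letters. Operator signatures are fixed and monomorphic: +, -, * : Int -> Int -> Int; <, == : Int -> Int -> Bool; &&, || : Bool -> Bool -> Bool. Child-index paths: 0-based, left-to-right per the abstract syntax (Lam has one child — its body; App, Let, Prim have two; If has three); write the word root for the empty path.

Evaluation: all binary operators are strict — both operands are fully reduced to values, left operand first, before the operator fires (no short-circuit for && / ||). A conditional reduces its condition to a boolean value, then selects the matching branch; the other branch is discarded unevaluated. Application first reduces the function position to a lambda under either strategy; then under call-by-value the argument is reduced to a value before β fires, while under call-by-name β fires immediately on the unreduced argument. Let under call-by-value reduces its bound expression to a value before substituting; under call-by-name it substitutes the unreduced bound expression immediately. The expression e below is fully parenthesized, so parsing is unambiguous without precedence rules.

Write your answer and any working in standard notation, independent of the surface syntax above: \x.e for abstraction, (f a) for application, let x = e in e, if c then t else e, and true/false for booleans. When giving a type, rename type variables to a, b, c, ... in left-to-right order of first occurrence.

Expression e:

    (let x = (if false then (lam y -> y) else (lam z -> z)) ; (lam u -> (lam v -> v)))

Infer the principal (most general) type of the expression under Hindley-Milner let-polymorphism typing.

Answer: a -> b -> b

Working:
  unify Bool ~ Bool
y : a
\y._ : a -> a
z : b
\z._ : b -> b
  unify a -> a ~ b -> b
  unify a ~ b
  unify b ~ b
let x : forall. b -> b
v : d
\v._ : d -> d
\u._ : c -> d -> d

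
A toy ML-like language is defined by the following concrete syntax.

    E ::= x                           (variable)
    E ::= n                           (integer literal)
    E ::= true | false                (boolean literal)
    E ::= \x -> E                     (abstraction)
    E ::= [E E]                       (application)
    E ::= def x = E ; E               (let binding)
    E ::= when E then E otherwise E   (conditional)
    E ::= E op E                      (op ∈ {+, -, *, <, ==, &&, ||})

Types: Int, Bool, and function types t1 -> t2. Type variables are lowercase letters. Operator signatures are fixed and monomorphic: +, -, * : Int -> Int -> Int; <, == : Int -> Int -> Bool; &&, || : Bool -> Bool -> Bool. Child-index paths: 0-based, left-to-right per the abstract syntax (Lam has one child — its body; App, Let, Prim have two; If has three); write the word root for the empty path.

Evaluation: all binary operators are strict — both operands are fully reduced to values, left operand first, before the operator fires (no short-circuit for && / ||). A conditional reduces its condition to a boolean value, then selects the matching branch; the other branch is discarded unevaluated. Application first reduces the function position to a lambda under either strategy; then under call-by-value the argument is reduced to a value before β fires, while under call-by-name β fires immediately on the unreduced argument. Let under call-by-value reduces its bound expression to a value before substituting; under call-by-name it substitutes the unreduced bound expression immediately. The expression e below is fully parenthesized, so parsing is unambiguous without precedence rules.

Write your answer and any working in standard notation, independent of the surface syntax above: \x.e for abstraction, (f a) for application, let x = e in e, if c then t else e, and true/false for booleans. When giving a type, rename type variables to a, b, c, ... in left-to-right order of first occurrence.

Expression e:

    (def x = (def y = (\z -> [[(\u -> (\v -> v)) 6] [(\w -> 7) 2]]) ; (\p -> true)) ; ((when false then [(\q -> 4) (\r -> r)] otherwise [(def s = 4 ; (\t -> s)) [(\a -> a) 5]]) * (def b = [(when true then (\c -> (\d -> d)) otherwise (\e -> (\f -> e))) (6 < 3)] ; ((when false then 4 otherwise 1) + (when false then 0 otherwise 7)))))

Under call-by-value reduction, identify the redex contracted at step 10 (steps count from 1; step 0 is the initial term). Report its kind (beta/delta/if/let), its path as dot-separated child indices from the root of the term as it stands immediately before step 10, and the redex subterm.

Derivation:
step 0: (let x = (let y = (\z.(((\u.(\v.v)) 6) ((\w.7) 2))) in (\p.true)) in ((if false then ((\q.4) (\r.r)) else ((let s = 4 in (\t.s)) ((\a.a) 5))) * (let b = ((if true then (\c.(\d.d)) else (\e.(\f.e))) (6 < 3)) in ((if false then 4 else 1) + (if false then 0 else 7)))))
step 1: [let@0] (let x = (\p.true) in ((if false then ((\q.4) (\r.r)) else ((let s = 4 in (\t.s)) ((\a.a) 5))) * (let b = ((if true then (\c.(\d.d)) else (\e.(\f.e))) (6 < 3)) in ((if false then 4 else 1) + (if false then 0 else 7)))))
step 2: [let@root] ((if false then ((\q.4) (\r.r)) else ((let s = 4 in (\t.s)) ((\a.a) 5))) * (let b = ((if true then (\c.(\d.d)) else (\e.(\f.e))) (6 < 3)) in ((if false then 4 else 1) + (if false then 0 else 7))))
step 3: [if@0] (((let s = 4 in (\t.s)) ((\a.a) 5)) * (let b = ((if true then (\c.(\d.d)) else (\e.(\f.e))) (6 < 3)) in ((if false then 4 else 1) + (if false then 0 else 7))))
step 4: [let@0.0] (((\t.4) ((\a.a) 5)) * (let b = ((if true then (\c.(\d.d)) else (\e.(\f.e))) (6 < 3)) in ((if false then 4 else 1) + (if false then 0 else 7))))
step 5: [beta@0.1] (((\t.4) 5) * (let b = ((if true then (\c.(\d.d)) else (\e.(\f.e))) (6 < 3)) in ((if false then 4 else 1) + (if false then 0 else 7))))
step 6: [beta@0] (4 * (let b = ((if true then (\c.(\d.d)) else (\e.(\f.e))) (6 < 3)) in ((if false then 4 else 1) + (if false then 0 else 7))))
step 7: [if@1.0.0] (4 * (let b = ((\c.(\d.d)) (6 < 3)) in ((if false then 4 else 1) + (if false then 0 else 7))))
step 8: [delta@1.0.1] (4 * (let b = ((\c.(\d.d)) false) in ((if false then 4 else 1) + (if false then 0 else 7))))
step 9: [beta@1.0] (4 * (let b = (\d.d) in ((if false then 4 else 1) + (if false then 0 else 7))))
step 10: [let@1] (4 * ((if false then 4 else 1) + (if false then 0 else 7)))

Answer: let at 1 : (let b = (\d.d) in ((if false then 4 else 1) + (if false then 0 else 7)))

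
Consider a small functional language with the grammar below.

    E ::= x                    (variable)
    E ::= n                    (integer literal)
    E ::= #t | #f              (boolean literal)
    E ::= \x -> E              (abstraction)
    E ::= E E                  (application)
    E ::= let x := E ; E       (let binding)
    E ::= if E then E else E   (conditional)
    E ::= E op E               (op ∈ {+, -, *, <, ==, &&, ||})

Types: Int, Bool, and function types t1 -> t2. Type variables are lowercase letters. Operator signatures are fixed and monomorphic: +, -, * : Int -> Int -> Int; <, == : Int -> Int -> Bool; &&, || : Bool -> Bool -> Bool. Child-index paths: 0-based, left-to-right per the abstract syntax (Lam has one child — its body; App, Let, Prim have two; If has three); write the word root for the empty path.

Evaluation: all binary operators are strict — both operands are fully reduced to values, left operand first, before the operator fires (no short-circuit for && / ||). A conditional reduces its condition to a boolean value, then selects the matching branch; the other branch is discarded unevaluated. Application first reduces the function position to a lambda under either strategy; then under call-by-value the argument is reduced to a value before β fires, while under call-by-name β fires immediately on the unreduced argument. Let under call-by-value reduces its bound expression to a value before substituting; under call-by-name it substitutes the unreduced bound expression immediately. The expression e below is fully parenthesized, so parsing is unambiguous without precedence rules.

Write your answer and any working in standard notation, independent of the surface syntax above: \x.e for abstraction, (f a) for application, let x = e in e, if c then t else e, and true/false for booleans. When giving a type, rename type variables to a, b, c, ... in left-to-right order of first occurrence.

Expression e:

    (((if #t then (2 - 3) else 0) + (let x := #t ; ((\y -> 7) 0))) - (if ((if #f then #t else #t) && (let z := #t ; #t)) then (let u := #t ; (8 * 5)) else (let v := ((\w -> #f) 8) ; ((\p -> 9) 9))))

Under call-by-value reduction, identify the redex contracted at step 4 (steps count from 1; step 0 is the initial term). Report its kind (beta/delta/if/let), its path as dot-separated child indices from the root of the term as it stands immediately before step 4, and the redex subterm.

Derivation:
step 0: (((if true then (2 - 3) else 0) + (let x = true in ((\y.7) 0))) - (if ((if false then true else true) && (let z = true in true)) then (let u = true in (8 * 5)) else (let v = ((\w.false) 8) in ((\p.9) 9))))
step 1: [if@0.0] (((2 - 3) + (let x = true in ((\y.7) 0))) - (if ((if false then true else true) && (let z = true in true)) then (let u = true in (8 * 5)) else (let v = ((\w.false) 8) in ((\p.9) 9))))
step 2: [delta@0.0] ((-1 + (let x = true in ((\y.7) 0))) - (if ((if false then true else true) && (let z = true in true)) then (let u = true in (8 * 5)) else (let v = ((\w.false) 8) in ((\p.9) 9))))
step 3: [let@0.1] ((-1 + ((\y.7) 0)) - (if ((if false then true else true) && (let z = true in true)) then (let u = true in (8 * 5)) else (let v = ((\w.false) 8) in ((\p.9) 9))))
step 4: [beta@0.1] ((-1 + 7) - (if ((if false then true else true) && (let z = true in true)) then (let u = true in (8 * 5)) else (let v = ((\w.false) 8) in ((\p.9) 9))))

Answer: beta at 0.1 : ((\y.7) 0)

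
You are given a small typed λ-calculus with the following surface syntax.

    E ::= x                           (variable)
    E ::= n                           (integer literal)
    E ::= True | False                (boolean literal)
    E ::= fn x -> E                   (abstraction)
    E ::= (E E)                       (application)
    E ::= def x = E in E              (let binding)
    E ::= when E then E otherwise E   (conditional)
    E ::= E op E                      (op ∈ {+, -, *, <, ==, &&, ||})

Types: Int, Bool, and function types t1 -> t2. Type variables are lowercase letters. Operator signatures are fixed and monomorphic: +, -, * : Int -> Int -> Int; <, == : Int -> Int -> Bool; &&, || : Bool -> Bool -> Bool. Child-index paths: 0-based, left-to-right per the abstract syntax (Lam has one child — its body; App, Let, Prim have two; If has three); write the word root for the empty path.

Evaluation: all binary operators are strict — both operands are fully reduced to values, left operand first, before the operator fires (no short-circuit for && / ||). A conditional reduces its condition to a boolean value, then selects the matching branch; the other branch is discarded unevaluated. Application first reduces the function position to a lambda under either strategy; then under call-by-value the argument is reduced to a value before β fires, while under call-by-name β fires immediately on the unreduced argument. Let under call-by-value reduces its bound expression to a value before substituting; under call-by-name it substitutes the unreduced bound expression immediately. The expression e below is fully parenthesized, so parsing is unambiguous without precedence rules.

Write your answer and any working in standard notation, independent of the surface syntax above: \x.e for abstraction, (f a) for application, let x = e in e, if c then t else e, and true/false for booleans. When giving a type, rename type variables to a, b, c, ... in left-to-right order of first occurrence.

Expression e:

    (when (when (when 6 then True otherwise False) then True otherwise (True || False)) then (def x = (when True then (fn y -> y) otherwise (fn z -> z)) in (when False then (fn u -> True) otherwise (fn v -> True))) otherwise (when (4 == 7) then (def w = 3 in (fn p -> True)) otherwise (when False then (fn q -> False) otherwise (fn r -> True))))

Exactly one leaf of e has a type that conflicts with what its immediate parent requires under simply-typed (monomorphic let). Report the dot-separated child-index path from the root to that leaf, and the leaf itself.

Answer: 0.0.0 : 6

Working:
  unify Int ~ Bool
  FAIL: mismatch Int ~ Bool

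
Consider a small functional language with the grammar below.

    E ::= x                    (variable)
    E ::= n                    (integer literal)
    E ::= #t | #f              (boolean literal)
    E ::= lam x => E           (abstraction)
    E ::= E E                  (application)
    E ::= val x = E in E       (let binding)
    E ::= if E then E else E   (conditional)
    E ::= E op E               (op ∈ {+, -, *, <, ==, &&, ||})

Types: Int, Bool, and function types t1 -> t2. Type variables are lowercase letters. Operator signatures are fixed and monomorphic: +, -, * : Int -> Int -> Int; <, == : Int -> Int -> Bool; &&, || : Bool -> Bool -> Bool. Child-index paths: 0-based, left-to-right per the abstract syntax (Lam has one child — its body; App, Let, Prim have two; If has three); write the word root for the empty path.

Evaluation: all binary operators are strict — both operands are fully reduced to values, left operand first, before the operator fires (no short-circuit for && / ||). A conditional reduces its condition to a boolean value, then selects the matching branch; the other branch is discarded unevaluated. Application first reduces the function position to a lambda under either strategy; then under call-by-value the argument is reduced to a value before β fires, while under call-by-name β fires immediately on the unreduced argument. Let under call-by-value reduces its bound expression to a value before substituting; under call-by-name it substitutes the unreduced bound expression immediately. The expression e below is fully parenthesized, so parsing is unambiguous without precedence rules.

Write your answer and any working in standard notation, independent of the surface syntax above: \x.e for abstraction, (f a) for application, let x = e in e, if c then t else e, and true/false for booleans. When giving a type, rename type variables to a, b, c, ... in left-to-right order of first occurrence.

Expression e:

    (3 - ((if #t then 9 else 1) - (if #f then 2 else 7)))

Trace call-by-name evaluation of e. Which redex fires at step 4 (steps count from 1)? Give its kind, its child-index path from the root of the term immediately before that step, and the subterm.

Answer: delta at root : (3 - 2)

Working:
step 0: (3 - ((if true then 9 else 1) - (if false then 2 else 7)))
step 1: [if@1.0] (3 - (9 - (if false then 2 else 7)))
step 2: [if@1.1] (3 - (9 - 7))
step 3: [delta@1] (3 - 2)
step 4: [delta@root] 1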